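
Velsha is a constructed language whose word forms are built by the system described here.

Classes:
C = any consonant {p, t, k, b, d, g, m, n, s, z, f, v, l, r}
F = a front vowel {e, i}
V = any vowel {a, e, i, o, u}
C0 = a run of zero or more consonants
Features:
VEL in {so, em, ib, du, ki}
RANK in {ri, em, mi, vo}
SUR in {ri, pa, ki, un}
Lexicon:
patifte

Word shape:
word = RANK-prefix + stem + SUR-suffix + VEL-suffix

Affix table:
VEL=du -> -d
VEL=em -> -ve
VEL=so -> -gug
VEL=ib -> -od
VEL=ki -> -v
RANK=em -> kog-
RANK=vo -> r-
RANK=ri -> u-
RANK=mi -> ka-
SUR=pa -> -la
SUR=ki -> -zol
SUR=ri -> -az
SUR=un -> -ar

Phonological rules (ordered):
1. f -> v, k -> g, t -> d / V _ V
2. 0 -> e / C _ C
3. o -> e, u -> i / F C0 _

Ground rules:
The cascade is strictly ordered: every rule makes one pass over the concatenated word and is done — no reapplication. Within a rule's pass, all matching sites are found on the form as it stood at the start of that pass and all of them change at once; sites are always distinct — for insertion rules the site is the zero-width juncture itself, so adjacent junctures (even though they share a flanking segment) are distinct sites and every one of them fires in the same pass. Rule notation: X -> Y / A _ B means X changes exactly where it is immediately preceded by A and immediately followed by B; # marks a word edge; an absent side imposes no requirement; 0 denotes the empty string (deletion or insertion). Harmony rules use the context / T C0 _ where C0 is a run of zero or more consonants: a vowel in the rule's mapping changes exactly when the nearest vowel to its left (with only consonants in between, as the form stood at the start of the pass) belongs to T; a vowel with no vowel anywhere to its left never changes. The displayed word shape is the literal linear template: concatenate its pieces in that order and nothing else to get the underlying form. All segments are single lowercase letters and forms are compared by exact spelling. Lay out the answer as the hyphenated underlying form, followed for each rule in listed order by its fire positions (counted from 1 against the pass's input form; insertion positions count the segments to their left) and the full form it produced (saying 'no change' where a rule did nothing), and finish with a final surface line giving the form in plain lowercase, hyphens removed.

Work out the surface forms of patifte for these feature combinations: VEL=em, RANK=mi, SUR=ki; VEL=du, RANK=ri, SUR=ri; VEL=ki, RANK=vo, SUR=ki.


cell VEL=em, RANK=mi, SUR=ki:
underlying: ka-patifte-zol-ve
1. f -> v, k -> g, t -> d / V _ V: fires at position(s) 5: kapadiftezolve
2. 0 -> e / C _ C: inserts after position(s) 7, 12: kapadifetezoleve
3. o -> e, u -> i / F C0 _: fires at position(s) 12: kapadifetezeleve
surface: kapadifetezeleve

cell VEL=du, RANK=ri, SUR=ri:
underlying: u-patifte-az-d
1. f -> v, k -> g, t -> d / V _ V: fires at position(s) 4: upadifteazd
2. 0 -> e / C _ C: inserts after position(s) 6, 10: upadifeteazed
3. o -> e, u -> i / F C0 _: no change
surface: upadifeteazed

cell VEL=ki, RANK=vo, SUR=ki:
underlying: r-patifte-zol-v
1. f -> v, k -> g, t -> d / V _ V: fires at position(s) 4: rpadiftezolv
2. 0 -> e / C _ C: inserts after position(s) 1, 6, 11: repadifetezolev
3. o -> e, u -> i / F C0 _: fires at position(s) 12: repadifetezelev
surface: repadifetezelev


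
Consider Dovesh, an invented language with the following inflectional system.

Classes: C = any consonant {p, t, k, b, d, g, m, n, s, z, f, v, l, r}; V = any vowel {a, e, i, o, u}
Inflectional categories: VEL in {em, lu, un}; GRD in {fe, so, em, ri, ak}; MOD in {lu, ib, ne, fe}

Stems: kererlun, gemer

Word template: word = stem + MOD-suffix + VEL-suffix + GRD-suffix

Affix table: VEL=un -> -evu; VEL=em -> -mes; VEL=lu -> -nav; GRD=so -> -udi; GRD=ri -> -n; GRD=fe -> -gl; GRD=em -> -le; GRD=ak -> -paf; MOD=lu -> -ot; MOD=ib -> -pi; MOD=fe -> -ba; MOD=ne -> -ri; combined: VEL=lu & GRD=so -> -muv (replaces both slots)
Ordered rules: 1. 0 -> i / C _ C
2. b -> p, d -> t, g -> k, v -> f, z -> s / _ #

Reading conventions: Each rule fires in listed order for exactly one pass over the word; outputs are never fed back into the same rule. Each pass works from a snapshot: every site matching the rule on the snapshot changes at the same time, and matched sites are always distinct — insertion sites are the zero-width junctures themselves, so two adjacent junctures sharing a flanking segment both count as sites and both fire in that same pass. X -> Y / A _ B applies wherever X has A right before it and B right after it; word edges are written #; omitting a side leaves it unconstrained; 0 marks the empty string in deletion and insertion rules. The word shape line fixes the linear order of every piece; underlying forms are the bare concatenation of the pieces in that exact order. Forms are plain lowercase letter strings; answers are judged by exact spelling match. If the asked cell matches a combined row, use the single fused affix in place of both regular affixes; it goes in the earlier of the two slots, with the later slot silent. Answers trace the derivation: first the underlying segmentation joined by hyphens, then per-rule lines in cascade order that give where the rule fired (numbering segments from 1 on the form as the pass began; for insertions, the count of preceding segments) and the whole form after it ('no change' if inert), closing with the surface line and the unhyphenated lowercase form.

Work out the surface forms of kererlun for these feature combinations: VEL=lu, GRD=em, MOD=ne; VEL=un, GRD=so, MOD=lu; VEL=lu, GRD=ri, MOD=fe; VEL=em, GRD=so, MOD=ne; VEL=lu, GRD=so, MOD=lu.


cell VEL=lu, GRD=em, MOD=ne:
underlying: kererlun-ri-nav-le
1. 0 -> i / C _ C: inserts after position(s) 5, 8, 13: kererilunirinavile
2. b -> p, d -> t, g -> k, v -> f, z -> s / _ #: no change
surface: kererilunirinavile

cell VEL=un, GRD=so, MOD=lu:
underlying: kererlun-ot-evu-udi
1. 0 -> i / C _ C: inserts after position(s) 5: kererilunotevuudi
2. b -> p, d -> t, g -> k, v -> f, z -> s / _ #: no change
surface: kererilunotevuudi

cell VEL=lu, GRD=ri, MOD=fe:
underlying: kererlun-ba-nav-n
1. 0 -> i / C _ C: inserts after position(s) 5, 8, 13: kererilunibanavin
2. b -> p, d -> t, g -> k, v -> f, z -> s / _ #: no change
surface: kererilunibanavin

cell VEL=em, GRD=so, MOD=ne:
underlying: kererlun-ri-mes-udi
1. 0 -> i / C _ C: inserts after position(s) 5, 8: kererilunirimesudi
2. b -> p, d -> t, g -> k, v -> f, z -> s / _ #: no change
surface: kererilunirimesudi

cell VEL=lu, GRD=so, MOD=lu:
underlying: kererlun-ot-muv
1. 0 -> i / C _ C: inserts after position(s) 5, 10: kererilunotimuv
2. b -> p, d -> t, g -> k, v -> f, z -> s / _ #: fires at position(s) 15: kererilunotimuf
surface: kererilunotimuf


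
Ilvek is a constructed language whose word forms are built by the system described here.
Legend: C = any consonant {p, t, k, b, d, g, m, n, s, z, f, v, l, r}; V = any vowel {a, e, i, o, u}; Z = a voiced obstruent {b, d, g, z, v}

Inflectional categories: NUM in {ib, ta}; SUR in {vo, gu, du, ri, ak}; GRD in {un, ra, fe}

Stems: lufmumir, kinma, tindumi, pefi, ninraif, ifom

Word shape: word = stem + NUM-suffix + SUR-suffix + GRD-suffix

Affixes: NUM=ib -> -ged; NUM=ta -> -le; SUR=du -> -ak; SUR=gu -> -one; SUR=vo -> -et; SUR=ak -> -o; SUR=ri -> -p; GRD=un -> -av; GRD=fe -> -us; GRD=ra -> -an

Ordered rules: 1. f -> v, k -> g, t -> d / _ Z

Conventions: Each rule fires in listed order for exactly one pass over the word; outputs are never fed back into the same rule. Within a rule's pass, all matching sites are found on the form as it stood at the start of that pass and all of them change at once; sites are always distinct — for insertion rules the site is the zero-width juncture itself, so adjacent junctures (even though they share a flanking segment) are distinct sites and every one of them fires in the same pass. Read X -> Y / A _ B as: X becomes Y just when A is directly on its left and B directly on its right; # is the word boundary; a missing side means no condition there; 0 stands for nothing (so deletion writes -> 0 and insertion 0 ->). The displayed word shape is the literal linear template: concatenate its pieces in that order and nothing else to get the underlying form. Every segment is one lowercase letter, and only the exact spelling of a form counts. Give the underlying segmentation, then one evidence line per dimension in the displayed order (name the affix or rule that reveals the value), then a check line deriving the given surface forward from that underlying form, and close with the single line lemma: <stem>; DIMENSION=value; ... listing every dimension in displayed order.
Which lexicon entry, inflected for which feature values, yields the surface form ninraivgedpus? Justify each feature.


underlying: ninraif-ged-p-us
NUM=ib - signalled by the affix -ged
SUR=ri - signalled by the affix -p
GRD=fe - signalled by the affix -us
check: ninraifgedpus -> ninraivgedpus
lemma: ninraif; NUM=ib; SUR=ri; GRD=fe


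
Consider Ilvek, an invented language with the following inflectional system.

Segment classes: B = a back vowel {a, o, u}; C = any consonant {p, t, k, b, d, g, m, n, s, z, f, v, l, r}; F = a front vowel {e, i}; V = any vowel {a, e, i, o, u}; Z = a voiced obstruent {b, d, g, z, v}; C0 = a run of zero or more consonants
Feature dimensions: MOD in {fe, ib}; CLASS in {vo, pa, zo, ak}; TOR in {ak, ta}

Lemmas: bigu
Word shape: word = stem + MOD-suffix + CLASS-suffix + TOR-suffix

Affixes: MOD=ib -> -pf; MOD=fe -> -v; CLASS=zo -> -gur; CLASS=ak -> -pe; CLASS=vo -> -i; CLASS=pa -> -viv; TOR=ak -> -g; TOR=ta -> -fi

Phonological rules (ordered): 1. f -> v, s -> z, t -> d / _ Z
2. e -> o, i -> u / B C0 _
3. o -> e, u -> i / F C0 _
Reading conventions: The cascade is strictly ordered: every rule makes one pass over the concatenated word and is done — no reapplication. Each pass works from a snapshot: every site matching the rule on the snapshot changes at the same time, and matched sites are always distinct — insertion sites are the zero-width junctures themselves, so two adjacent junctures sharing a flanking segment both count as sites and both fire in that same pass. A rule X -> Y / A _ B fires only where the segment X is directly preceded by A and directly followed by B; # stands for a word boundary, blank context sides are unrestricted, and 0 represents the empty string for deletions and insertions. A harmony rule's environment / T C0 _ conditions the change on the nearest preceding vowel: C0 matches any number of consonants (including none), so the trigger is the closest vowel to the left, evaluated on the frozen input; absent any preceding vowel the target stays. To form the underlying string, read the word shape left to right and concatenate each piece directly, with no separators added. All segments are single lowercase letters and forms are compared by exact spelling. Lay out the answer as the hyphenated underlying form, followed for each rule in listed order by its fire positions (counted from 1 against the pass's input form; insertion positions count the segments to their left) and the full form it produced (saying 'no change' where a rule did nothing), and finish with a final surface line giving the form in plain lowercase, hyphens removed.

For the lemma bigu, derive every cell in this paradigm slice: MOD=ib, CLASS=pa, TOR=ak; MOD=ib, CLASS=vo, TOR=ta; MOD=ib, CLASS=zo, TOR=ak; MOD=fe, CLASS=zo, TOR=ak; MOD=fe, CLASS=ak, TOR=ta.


cell MOD=ib, CLASS=pa, TOR=ak:
underlying: bigu-pf-viv-g
1. f -> v, s -> z, t -> d / _ Z: fires at position(s) 6: bigupvvivg
2. e -> o, i -> u / B C0 _: fires at position(s) 8: bigupvvuvg
3. o -> e, u -> i / F C0 _: fires at position(s) 4: bigipvvuvg
surface: bigipvvuvg

cell MOD=ib, CLASS=vo, TOR=ta:
underlying: bigu-pf-i-fi
1. f -> v, s -> z, t -> d / _ Z: no change
2. e -> o, i -> u / B C0 _: fires at position(s) 7: bigupfufi
3. o -> e, u -> i / F C0 _: fires at position(s) 4: bigipfufi
surface: bigipfufi

cell MOD=ib, CLASS=zo, TOR=ak:
underlying: bigu-pf-gur-g
1. f -> v, s -> z, t -> d / _ Z: fires at position(s) 6: bigupvgurg
2. e -> o, i -> u / B C0 _: no change
3. o -> e, u -> i / F C0 _: fires at position(s) 4: bigipvgurg
surface: bigipvgurg

cell MOD=fe, CLASS=zo, TOR=ak:
underlying: bigu-v-gur-g
1. f -> v, s -> z, t -> d / _ Z: no change
2. e -> o, i -> u / B C0 _: no change
3. o -> e, u -> i / F C0 _: fires at position(s) 4: bigivgurg
surface: bigivgurg

cell MOD=fe, CLASS=ak, TOR=ta:
underlying: bigu-v-pe-fi
1. f -> v, s -> z, t -> d / _ Z: no change
2. e -> o, i -> u / B C0 _: fires at position(s) 7: biguvpofi
3. o -> e, u -> i / F C0 _: fires at position(s) 4: bigivpofi
surface: bigivpofi


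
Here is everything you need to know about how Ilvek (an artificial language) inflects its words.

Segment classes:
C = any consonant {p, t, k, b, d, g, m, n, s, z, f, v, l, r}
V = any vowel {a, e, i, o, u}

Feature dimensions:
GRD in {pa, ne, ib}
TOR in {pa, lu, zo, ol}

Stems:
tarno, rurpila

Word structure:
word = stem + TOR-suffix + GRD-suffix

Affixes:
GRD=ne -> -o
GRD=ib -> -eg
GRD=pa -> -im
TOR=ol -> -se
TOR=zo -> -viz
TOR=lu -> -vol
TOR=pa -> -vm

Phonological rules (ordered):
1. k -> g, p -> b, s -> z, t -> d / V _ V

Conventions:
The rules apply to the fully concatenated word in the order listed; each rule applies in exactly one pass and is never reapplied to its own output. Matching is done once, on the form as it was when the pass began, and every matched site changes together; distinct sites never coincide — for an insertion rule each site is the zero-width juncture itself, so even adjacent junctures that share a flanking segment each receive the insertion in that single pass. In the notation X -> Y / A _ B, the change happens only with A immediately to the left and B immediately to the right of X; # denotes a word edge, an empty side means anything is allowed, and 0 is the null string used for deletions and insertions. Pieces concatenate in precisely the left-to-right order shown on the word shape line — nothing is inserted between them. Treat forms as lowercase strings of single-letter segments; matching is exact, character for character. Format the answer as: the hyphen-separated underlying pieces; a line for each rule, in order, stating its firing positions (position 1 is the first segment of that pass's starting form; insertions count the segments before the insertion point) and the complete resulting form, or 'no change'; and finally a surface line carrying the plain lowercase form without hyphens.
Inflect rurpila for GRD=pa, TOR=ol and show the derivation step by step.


underlying: rurpila-se-im
1. k -> g, p -> b, s -> z, t -> d / V _ V: fires at position(s) 8: rurpilazeim
surface: rurpilazeim


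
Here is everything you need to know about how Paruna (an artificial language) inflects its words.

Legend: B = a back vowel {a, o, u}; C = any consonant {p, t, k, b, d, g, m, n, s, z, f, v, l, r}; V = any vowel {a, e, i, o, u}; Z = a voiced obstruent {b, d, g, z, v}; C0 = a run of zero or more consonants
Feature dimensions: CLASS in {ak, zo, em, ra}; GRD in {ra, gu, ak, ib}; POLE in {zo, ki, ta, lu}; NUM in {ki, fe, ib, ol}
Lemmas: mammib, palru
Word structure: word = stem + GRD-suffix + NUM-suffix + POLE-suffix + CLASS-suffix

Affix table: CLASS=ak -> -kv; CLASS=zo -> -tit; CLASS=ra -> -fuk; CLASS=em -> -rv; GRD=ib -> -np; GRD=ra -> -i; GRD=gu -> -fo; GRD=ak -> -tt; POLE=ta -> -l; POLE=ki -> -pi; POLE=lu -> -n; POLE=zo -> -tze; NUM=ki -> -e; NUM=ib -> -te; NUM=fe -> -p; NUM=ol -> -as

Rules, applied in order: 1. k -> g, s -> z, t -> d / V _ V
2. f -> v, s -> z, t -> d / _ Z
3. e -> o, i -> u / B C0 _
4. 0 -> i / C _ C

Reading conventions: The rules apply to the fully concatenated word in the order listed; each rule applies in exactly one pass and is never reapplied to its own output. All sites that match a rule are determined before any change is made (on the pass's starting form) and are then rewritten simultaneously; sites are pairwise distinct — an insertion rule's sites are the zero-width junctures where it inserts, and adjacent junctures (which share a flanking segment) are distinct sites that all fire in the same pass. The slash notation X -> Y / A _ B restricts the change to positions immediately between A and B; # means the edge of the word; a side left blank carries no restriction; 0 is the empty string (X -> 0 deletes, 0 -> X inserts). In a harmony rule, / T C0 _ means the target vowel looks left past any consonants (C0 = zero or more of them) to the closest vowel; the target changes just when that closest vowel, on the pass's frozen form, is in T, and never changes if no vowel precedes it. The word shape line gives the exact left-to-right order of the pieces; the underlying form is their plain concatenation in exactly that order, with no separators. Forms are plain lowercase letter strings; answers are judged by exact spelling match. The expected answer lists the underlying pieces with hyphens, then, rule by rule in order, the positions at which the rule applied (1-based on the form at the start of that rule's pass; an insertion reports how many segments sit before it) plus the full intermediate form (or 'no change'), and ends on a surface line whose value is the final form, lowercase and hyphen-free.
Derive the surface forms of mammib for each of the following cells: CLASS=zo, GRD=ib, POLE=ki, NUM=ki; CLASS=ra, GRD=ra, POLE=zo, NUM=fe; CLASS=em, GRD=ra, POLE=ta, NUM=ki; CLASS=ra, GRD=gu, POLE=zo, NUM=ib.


cell CLASS=zo, GRD=ib, POLE=ki, NUM=ki:
underlying: mammib-np-e-pi-tit
1. k -> g, s -> z, t -> d / V _ V: fires at position(s) 12: mammibnpepidit
2. f -> v, s -> z, t -> d / _ Z: no change
3. e -> o, i -> u / B C0 _: fires at position(s) 5: mammubnpepidit
4. 0 -> i / C _ C: inserts after position(s) 3, 6, 7: mamimubinipepidit
surface: mamimubinipepidit

cell CLASS=ra, GRD=ra, POLE=zo, NUM=fe:
underlying: mammib-i-p-tze-fuk
1. k -> g, s -> z, t -> d / V _ V: no change
2. f -> v, s -> z, t -> d / _ Z: fires at position(s) 9: mammibipdzefuk
3. e -> o, i -> u / B C0 _: fires at position(s) 5: mammubipdzefuk
4. 0 -> i / C _ C: inserts after position(s) 3, 8, 9: mamimubipidizefuk
surface: mamimubipidizefuk

cell CLASS=em, GRD=ra, POLE=ta, NUM=ki:
underlying: mammib-i-e-l-rv
1. k -> g, s -> z, t -> d / V _ V: no change
2. f -> v, s -> z, t -> d / _ Z: no change
3. e -> o, i -> u / B C0 _: fires at position(s) 5: mammubielrv
4. 0 -> i / C _ C: inserts after position(s) 3, 9, 10: mamimubieliriv
surface: mamimubieliriv

cell CLASS=ra, GRD=gu, POLE=zo, NUM=ib:
underlying: mammib-fo-te-tze-fuk
1. k -> g, s -> z, t -> d / V _ V: fires at position(s) 9: mammibfodetzefuk
2. f -> v, s -> z, t -> d / _ Z: fires at position(s) 11: mammibfodedzefuk
3. e -> o, i -> u / B C0 _: fires at position(s) 5, 10: mammubfododzefuk
4. 0 -> i / C _ C: inserts after position(s) 3, 6, 11: mamimubifododizefuk
surface: mamimubifododizefuk


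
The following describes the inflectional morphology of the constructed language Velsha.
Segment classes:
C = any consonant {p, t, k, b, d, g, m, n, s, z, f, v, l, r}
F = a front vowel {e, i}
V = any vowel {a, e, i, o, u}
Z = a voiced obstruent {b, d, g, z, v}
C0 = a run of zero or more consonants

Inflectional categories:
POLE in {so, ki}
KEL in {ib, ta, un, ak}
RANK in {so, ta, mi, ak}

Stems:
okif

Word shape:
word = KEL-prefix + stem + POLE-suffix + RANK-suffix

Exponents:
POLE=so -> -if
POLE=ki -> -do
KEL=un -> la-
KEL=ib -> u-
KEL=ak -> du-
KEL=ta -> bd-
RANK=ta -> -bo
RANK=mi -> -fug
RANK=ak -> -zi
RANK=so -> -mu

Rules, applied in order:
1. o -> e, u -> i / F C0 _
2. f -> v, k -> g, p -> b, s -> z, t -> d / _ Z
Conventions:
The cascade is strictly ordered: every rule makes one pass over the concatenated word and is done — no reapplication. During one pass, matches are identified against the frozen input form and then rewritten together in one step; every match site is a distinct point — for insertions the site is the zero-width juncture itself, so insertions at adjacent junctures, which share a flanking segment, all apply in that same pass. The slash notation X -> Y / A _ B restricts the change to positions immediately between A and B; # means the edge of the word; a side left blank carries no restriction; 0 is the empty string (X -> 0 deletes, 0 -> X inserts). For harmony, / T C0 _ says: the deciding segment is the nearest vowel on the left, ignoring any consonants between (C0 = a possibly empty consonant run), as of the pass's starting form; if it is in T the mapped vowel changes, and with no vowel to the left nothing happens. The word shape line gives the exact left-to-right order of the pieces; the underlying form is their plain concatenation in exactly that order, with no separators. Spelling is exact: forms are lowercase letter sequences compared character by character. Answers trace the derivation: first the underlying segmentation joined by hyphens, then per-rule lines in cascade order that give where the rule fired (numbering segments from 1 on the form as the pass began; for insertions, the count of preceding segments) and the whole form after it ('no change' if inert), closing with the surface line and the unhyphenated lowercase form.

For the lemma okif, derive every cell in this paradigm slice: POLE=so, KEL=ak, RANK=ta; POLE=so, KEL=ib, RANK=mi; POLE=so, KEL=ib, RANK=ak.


cell POLE=so, KEL=ak, RANK=ta:
underlying: du-okif-if-bo
1. o -> e, u -> i / F C0 _: fires at position(s) 10: duokififbe
2. f -> v, k -> g, p -> b, s -> z, t -> d / _ Z: fires at position(s) 8: duokifivbe
surface: duokifivbe

cell POLE=so, KEL=ib, RANK=mi:
underlying: u-okif-if-fug
1. o -> e, u -> i / F C0 _: fires at position(s) 9: uokififfig
2. f -> v, k -> g, p -> b, s -> z, t -> d / _ Z: no change
surface: uokififfig

cell POLE=so, KEL=ib, RANK=ak:
underlying: u-okif-if-zi
1. o -> e, u -> i / F C0 _: no change
2. f -> v, k -> g, p -> b, s -> z, t -> d / _ Z: fires at position(s) 7: uokifivzi
surface: uokifivzi


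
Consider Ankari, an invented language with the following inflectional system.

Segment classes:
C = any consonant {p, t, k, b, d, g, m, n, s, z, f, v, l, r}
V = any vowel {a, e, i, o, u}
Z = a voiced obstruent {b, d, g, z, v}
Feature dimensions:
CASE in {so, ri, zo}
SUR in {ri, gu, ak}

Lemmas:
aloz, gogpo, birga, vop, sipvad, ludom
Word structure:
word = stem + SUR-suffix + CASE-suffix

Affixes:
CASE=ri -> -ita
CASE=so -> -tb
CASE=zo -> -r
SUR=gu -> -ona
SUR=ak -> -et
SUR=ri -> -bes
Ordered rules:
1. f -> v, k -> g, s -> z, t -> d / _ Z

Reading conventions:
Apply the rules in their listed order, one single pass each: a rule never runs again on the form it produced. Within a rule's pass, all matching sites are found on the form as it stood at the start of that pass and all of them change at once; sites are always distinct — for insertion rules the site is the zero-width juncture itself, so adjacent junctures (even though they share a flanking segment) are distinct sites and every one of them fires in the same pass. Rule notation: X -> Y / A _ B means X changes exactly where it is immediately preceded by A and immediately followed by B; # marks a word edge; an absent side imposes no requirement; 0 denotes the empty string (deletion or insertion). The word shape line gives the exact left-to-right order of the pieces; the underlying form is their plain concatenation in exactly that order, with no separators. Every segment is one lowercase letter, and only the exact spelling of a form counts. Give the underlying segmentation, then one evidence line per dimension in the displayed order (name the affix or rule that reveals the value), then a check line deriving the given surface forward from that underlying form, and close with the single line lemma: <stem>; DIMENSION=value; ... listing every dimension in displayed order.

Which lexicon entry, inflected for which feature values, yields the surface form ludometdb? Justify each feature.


underlying: ludom-et-tb
CASE=so - signalled by the affix -tb
SUR=ak - signalled by the affix -et
check: ludomettb -> ludometdb
lemma: ludom; CASE=so; SUR=ak


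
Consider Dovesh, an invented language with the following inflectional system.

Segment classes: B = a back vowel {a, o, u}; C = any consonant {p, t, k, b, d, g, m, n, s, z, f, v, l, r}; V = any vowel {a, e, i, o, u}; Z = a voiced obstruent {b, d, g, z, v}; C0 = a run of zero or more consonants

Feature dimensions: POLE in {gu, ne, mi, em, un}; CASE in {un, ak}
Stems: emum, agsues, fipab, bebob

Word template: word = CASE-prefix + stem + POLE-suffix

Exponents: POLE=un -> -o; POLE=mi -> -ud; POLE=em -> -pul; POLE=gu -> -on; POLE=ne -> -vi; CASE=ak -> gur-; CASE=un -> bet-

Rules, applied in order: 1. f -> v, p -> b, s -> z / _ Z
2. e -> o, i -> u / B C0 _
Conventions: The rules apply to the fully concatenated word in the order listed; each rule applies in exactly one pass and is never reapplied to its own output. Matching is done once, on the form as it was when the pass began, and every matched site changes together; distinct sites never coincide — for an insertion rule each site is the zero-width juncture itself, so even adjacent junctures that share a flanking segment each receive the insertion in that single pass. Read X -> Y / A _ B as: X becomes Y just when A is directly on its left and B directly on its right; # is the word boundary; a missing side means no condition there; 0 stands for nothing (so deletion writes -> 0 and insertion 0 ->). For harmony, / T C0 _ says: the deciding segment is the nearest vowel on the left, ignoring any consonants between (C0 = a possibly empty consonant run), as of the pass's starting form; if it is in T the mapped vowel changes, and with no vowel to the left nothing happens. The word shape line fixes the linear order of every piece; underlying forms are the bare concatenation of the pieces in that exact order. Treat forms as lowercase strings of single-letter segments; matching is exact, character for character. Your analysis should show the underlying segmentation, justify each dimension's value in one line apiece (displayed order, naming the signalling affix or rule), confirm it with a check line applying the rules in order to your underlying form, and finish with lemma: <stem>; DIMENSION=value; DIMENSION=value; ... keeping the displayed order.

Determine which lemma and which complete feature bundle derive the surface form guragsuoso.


underlying: gur-agsues-o
POLE=un - signalled by the affix -o
CASE=ak - signalled by the affix gur-
check: guragsueso -> guragsueso -> guragsuoso
lemma: agsues; POLE=un; CASE=ak


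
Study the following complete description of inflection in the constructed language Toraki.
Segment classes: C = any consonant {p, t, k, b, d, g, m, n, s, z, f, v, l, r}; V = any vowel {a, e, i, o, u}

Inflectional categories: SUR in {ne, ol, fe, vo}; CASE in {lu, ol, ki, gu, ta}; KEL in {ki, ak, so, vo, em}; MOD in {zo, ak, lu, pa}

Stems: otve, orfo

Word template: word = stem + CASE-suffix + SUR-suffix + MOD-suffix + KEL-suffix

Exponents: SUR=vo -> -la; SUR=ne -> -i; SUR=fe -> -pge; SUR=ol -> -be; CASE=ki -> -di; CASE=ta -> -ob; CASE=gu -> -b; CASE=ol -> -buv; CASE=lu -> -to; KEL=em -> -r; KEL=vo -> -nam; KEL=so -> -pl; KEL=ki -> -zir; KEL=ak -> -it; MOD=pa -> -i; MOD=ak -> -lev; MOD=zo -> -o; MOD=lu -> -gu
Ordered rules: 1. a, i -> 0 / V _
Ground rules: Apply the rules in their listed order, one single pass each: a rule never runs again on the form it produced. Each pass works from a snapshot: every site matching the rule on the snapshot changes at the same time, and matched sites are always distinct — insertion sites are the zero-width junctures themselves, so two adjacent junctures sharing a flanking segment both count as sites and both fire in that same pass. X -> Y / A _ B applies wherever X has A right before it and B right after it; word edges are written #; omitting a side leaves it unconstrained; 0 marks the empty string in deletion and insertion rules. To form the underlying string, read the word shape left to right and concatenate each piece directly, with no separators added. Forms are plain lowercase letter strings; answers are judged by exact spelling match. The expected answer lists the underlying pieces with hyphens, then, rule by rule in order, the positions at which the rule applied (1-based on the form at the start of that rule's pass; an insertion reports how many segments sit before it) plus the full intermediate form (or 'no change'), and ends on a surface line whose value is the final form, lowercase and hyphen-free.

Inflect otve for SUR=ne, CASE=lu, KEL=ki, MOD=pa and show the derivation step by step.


underlying: otve-to-i-i-zir
1. a, i -> 0 / V _: fires at position(s) 7, 8: otvetozir
surface: otvetozir


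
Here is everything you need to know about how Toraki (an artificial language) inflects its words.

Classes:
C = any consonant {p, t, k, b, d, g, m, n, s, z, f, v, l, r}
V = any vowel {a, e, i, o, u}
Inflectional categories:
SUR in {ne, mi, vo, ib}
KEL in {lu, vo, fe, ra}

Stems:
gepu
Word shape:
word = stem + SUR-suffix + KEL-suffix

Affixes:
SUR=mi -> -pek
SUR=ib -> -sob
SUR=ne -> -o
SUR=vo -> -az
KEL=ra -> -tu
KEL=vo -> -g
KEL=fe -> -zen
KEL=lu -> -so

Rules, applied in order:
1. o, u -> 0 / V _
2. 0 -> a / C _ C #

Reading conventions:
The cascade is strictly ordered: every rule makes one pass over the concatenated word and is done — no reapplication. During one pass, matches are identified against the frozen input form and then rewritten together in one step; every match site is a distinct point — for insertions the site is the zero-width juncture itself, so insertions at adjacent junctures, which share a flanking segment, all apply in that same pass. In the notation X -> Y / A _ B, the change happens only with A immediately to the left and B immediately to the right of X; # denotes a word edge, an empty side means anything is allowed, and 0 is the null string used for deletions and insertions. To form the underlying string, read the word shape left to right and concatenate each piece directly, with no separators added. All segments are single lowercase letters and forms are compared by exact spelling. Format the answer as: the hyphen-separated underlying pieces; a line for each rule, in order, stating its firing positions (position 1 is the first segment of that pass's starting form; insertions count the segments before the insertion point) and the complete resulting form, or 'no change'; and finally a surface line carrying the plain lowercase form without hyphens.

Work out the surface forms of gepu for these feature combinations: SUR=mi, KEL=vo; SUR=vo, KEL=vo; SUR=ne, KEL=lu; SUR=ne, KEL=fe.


cell SUR=mi, KEL=vo:
underlying: gepu-pek-g
1. o, u -> 0 / V _: no change
2. 0 -> a / C _ C #: inserts after position(s) 7: gepupekag
surface: gepupekag

cell SUR=vo, KEL=vo:
underlying: gepu-az-g
1. o, u -> 0 / V _: no change
2. 0 -> a / C _ C #: inserts after position(s) 6: gepuazag
surface: gepuazag

cell SUR=ne, KEL=lu:
underlying: gepu-o-so
1. o, u -> 0 / V _: fires at position(s) 5: gepuso
2. 0 -> a / C _ C #: no change
surface: gepuso

cell SUR=ne, KEL=fe:
underlying: gepu-o-zen
1. o, u -> 0 / V _: fires at position(s) 5: gepuzen
2. 0 -> a / C _ C #: no change
surface: gepuzen


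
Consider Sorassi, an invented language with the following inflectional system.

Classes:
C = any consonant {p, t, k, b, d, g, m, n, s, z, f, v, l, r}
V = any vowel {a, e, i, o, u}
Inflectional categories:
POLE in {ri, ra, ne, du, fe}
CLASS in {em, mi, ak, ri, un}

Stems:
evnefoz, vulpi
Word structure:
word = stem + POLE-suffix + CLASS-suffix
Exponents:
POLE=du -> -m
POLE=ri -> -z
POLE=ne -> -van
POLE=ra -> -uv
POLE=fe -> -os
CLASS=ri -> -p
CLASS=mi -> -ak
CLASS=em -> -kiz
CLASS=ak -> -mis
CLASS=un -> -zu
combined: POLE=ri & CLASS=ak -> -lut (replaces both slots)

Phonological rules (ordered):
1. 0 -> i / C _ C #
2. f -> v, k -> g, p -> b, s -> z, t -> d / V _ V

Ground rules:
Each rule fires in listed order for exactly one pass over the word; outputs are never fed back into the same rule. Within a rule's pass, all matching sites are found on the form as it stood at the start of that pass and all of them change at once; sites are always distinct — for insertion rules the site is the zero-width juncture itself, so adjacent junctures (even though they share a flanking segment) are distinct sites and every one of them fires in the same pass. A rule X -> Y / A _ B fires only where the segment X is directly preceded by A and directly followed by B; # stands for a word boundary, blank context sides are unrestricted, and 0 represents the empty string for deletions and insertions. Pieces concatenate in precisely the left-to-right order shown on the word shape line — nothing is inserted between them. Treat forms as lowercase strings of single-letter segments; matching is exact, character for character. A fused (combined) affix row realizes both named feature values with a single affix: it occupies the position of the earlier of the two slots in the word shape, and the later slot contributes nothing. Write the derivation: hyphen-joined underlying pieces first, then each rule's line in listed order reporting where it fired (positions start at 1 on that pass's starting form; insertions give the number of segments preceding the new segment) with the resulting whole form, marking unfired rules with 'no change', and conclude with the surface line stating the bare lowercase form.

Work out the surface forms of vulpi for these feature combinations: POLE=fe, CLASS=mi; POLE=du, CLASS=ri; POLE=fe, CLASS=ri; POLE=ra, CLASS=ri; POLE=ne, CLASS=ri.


cell POLE=fe, CLASS=mi:
underlying: vulpi-os-ak
1. 0 -> i / C _ C #: no change
2. f -> v, k -> g, p -> b, s -> z, t -> d / V _ V: fires at position(s) 7: vulpiozak
surface: vulpiozak

cell POLE=du, CLASS=ri:
underlying: vulpi-m-p
1. 0 -> i / C _ C #: inserts after position(s) 6: vulpimip
2. f -> v, k -> g, p -> b, s -> z, t -> d / V _ V: no change
surface: vulpimip

cell POLE=fe, CLASS=ri:
underlying: vulpi-os-p
1. 0 -> i / C _ C #: inserts after position(s) 7: vulpiosip
2. f -> v, k -> g, p -> b, s -> z, t -> d / V _ V: fires at position(s) 7: vulpiozip
surface: vulpiozip

cell POLE=ra, CLASS=ri:
underlying: vulpi-uv-p
1. 0 -> i / C _ C #: inserts after position(s) 7: vulpiuvip
2. f -> v, k -> g, p -> b, s -> z, t -> d / V _ V: no change
surface: vulpiuvip

cell POLE=ne, CLASS=ri:
underlying: vulpi-van-p
1. 0 -> i / C _ C #: inserts after position(s) 8: vulpivanip
2. f -> v, k -> g, p -> b, s -> z, t -> d / V _ V: no change
surface: vulpivanip


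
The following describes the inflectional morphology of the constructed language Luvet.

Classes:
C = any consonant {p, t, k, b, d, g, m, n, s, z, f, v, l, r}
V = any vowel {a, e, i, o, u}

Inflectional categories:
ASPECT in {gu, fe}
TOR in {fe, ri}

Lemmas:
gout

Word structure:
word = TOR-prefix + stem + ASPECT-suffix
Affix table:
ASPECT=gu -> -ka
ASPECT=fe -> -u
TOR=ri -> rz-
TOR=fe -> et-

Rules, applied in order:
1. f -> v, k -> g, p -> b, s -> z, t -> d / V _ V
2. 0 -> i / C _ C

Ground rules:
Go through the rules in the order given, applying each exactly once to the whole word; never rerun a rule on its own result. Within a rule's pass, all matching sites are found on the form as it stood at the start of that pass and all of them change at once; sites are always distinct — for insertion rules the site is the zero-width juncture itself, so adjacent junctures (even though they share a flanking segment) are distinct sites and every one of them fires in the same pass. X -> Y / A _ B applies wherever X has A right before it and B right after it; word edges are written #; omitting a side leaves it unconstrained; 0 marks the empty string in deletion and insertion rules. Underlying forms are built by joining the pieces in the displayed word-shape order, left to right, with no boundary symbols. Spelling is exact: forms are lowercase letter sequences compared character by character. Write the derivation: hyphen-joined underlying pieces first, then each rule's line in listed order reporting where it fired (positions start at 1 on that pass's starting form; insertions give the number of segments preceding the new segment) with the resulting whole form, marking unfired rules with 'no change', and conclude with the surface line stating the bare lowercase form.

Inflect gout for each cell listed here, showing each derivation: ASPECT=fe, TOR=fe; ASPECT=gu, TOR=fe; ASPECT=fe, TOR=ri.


cell ASPECT=fe, TOR=fe:
underlying: et-gout-u
1. f -> v, k -> g, p -> b, s -> z, t -> d / V _ V: fires at position(s) 6: etgoudu
2. 0 -> i / C _ C: inserts after position(s) 2: etigoudu
surface: etigoudu

cell ASPECT=gu, TOR=fe:
underlying: et-gout-ka
1. f -> v, k -> g, p -> b, s -> z, t -> d / V _ V: no change
2. 0 -> i / C _ C: inserts after position(s) 2, 6: etigoutika
surface: etigoutika

cell ASPECT=fe, TOR=ri:
underlying: rz-gout-u
1. f -> v, k -> g, p -> b, s -> z, t -> d / V _ V: fires at position(s) 6: rzgoudu
2. 0 -> i / C _ C: inserts after position(s) 1, 2: rizigoudu
surface: rizigoudu


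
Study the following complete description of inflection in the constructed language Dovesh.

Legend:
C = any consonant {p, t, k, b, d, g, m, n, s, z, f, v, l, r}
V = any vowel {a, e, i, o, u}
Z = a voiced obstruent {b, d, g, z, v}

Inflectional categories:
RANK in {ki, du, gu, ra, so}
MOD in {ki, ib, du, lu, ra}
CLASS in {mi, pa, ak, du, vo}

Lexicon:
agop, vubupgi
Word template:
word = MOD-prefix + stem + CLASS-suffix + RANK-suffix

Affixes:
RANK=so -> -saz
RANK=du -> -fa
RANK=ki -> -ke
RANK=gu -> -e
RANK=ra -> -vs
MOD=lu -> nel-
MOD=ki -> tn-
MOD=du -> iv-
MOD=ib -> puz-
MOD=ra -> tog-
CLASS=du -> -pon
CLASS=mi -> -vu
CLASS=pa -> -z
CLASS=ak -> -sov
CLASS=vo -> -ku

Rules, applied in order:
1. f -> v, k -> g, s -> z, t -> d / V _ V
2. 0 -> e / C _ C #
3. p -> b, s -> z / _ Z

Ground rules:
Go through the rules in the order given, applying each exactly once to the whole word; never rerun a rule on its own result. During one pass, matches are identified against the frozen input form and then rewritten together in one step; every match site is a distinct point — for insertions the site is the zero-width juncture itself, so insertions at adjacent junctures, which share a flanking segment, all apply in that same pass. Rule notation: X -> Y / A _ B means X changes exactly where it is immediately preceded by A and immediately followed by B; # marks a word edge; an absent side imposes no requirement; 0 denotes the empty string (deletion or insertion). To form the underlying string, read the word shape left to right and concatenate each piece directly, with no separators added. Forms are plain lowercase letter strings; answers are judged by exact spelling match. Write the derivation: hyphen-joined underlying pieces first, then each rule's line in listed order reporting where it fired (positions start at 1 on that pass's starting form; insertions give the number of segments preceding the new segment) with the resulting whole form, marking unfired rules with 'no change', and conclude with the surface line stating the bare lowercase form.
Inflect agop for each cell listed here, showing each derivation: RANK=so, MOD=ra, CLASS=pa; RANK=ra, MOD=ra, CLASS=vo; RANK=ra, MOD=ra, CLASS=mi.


cell RANK=so, MOD=ra, CLASS=pa:
underlying: tog-agop-z-saz
1. f -> v, k -> g, s -> z, t -> d / V _ V: no change
2. 0 -> e / C _ C #: no change
3. p -> b, s -> z / _ Z: fires at position(s) 7: togagobzsaz
surface: togagobzsaz

cell RANK=ra, MOD=ra, CLASS=vo:
underlying: tog-agop-ku-vs
1. f -> v, k -> g, s -> z, t -> d / V _ V: no change
2. 0 -> e / C _ C #: inserts after position(s) 10: togagopkuves
3. p -> b, s -> z / _ Z: no change
surface: togagopkuves

cell RANK=ra, MOD=ra, CLASS=mi:
underlying: tog-agop-vu-vs
1. f -> v, k -> g, s -> z, t -> d / V _ V: no change
2. 0 -> e / C _ C #: inserts after position(s) 10: togagopvuves
3. p -> b, s -> z / _ Z: fires at position(s) 7: togagobvuves
surface: togagobvuves


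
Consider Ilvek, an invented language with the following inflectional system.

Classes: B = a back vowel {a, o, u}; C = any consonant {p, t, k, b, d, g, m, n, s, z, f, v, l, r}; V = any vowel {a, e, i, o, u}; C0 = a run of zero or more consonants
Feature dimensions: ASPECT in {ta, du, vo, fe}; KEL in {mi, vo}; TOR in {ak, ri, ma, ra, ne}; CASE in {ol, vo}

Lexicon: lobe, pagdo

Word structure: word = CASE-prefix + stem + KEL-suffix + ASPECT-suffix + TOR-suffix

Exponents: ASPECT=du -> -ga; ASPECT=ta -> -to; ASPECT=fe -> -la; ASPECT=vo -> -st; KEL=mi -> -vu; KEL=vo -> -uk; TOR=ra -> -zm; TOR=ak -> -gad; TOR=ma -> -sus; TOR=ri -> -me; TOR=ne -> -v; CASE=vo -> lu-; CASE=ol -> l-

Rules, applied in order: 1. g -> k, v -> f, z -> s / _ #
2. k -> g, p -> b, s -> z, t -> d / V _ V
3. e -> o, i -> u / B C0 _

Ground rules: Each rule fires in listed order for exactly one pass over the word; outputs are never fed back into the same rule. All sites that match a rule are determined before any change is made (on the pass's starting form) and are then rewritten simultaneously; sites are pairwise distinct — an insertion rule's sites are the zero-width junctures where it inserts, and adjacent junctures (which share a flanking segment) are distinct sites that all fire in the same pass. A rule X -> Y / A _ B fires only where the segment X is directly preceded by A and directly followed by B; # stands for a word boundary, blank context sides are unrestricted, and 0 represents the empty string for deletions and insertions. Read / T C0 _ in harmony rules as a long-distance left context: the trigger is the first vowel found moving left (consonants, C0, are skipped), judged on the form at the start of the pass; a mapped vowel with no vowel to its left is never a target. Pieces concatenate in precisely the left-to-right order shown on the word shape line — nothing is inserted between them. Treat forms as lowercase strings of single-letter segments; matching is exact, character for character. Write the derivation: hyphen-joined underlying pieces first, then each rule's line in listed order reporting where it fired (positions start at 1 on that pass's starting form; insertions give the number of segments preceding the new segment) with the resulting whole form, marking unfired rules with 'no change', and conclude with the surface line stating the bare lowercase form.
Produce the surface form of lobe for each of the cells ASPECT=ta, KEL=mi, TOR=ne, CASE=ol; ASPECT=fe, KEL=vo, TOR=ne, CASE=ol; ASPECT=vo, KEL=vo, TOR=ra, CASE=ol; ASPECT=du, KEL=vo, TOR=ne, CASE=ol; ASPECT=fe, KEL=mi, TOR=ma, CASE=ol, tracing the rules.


cell ASPECT=ta, KEL=mi, TOR=ne, CASE=ol:
underlying: l-lobe-vu-to-v
1. g -> k, v -> f, z -> s / _ #: fires at position(s) 10: llobevutof
2. k -> g, p -> b, s -> z, t -> d / V _ V: fires at position(s) 8: llobevudof
3. e -> o, i -> u / B C0 _: fires at position(s) 5: llobovudof
surface: llobovudof

cell ASPECT=fe, KEL=vo, TOR=ne, CASE=ol:
underlying: l-lobe-uk-la-v
1. g -> k, v -> f, z -> s / _ #: fires at position(s) 10: llobeuklaf
2. k -> g, p -> b, s -> z, t -> d / V _ V: no change
3. e -> o, i -> u / B C0 _: fires at position(s) 5: llobouklaf
surface: llobouklaf

cell ASPECT=vo, KEL=vo, TOR=ra, CASE=ol:
underlying: l-lobe-uk-st-zm
1. g -> k, v -> f, z -> s / _ #: no change
2. k -> g, p -> b, s -> z, t -> d / V _ V: no change
3. e -> o, i -> u / B C0 _: fires at position(s) 5: lloboukstzm
surface: lloboukstzm

cell ASPECT=du, KEL=vo, TOR=ne, CASE=ol:
underlying: l-lobe-uk-ga-v
1. g -> k, v -> f, z -> s / _ #: fires at position(s) 10: llobeukgaf
2. k -> g, p -> b, s -> z, t -> d / V _ V: no change
3. e -> o, i -> u / B C0 _: fires at position(s) 5: lloboukgaf
surface: lloboukgaf

cell ASPECT=fe, KEL=mi, TOR=ma, CASE=ol:
underlying: l-lobe-vu-la-sus
1. g -> k, v -> f, z -> s / _ #: no change
2. k -> g, p -> b, s -> z, t -> d / V _ V: fires at position(s) 10: llobevulazus
3. e -> o, i -> u / B C0 _: fires at position(s) 5: llobovulazus
surface: llobovulazus
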